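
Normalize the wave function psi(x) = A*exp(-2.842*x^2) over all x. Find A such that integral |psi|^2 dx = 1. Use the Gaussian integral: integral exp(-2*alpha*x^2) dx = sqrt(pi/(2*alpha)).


integral |psi|^2 dx = A^2 * sqrt(pi/(2*alpha)) = 1
A^2 = sqrt(2*alpha/pi)
= sqrt(2 * 2.842 / pi)
= 1.345092
A = sqrt(1.345092)
= 1.1598

1.1598


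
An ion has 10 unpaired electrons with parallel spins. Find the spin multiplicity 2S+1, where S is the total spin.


Total spin S = N * (1/2) = 10 * 0.5 = 5.0
Spin multiplicity = 2S + 1
= 2 * 5.0 + 1
= 11

11


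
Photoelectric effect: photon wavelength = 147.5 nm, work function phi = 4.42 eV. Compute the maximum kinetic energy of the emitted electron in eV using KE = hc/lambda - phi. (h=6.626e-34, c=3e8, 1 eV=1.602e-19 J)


E_photon = hc / lambda
= (6.626e-34)(3e8) / (147.5e-9)
= 1.3477e-18 J
= 8.4124 eV
KE = E_photon - phi
= 8.4124 - 4.42
= 3.9924 eV

3.9924


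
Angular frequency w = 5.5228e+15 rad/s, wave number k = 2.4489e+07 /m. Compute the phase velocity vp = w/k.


vp = w / k
= 5.5228e+15 / 2.4489e+07
= 2.2552e+08 m/s

2.2552e+08


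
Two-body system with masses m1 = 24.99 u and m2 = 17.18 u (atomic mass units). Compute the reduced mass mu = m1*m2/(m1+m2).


mu = m1 * m2 / (m1 + m2)
= 24.99 * 17.18 / (24.99 + 17.18)
= 429.3282 / 42.17
= 10.1809 u

10.1809


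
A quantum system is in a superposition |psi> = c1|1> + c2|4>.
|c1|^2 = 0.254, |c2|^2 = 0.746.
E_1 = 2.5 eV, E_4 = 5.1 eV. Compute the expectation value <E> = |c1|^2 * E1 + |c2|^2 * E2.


<E> = |c1|^2 * E1 + |c2|^2 * E2
= 0.254 * 2.5 + 0.746 * 5.1
= 0.635 + 3.8046
= 4.4396 eV

4.4396


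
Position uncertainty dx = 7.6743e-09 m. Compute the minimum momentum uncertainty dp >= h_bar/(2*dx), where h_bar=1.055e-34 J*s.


dp = h_bar / (2 * dx)
= 1.055e-34 / (2 * 7.6743e-09)
= 1.055e-34 / 1.5349e-08
= 6.8736e-27 kg*m/s

6.8736e-27


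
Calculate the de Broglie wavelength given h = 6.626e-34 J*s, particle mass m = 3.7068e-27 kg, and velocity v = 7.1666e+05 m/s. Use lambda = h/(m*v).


lambda = h / (m * v)
= 6.626e-34 / (3.7068e-27 * 7.1666e+05)
= 6.626e-34 / 2.6565e-21
= 2.4942e-13 m

2.4942e-13


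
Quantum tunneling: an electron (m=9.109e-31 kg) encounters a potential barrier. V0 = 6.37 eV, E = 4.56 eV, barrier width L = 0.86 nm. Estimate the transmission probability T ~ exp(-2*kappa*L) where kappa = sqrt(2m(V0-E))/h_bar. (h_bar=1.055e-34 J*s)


V0 - E = 1.81 eV = 2.8996e-19 J
kappa = sqrt(2 * m * (V0-E)) / h_bar
= sqrt(2 * 9.109e-31 * 2.8996e-19) / 1.055e-34
= 6.8892e+09 /m
2*kappa*L = 2 * 6.8892e+09 * 0.86e-9
= 11.8494
T = exp(-11.8494) = 7.142740e-06

7.142740e-06


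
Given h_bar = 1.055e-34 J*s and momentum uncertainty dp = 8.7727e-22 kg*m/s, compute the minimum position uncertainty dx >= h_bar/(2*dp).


dx = h_bar / (2 * dp)
= 1.055e-34 / (2 * 8.7727e-22)
= 1.055e-34 / 1.7545e-21
= 6.0130e-14 m

6.0130e-14


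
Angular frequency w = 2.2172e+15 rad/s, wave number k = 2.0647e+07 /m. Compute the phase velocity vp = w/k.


vp = w / k
= 2.2172e+15 / 2.0647e+07
= 1.0739e+08 m/s

1.0739e+08


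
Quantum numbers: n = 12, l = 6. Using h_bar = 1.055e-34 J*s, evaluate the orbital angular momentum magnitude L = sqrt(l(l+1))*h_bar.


L = sqrt(l*(l+1)) * h_bar
= sqrt(6 * 7) * 1.055e-34
= sqrt(42) * 1.055e-34
= 6.4807 * 1.055e-34
= 6.8372e-34 J*s

6.8372e-34


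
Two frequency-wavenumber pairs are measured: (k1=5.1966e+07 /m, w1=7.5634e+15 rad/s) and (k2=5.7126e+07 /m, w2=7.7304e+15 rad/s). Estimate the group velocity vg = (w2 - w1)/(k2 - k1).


vg = (w2 - w1) / (k2 - k1)
= (7.7304e+15 - 7.5634e+15) / (5.7126e+07 - 5.1966e+07)
= 1.6700e+14 / 5.1600e+06
= 3.2364e+07 m/s

3.2364e+07


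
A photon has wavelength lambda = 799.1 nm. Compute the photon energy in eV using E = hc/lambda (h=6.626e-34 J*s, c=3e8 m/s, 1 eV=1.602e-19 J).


E = hc / lambda
= (6.626e-34)(3e8) / (799.1e-9)
= 1.9878e-25 / 7.9910e-07
= 2.4875e-19 J
Converting to eV: 2.4875e-19 / 1.602e-19
= 1.5528 eV

1.5528


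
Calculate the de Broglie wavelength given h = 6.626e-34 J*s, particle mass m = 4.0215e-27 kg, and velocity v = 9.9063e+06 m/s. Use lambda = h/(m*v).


lambda = h / (m * v)
= 6.626e-34 / (4.0215e-27 * 9.9063e+06)
= 6.626e-34 / 3.9838e-20
= 1.6632e-14 m

1.6632e-14


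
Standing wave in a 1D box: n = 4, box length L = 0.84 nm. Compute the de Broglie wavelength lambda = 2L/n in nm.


lambda = 2L / n
= 2 * 0.84 / 4
= 1.68 / 4
= 0.42 nm

0.42


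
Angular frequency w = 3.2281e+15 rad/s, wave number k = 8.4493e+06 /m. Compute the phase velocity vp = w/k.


vp = w / k
= 3.2281e+15 / 8.4493e+06
= 3.8206e+08 m/s

3.8206e+08


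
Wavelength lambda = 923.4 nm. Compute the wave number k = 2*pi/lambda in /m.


k = 2 * pi / lambda
= 6.2832 / (923.4e-9)
= 6.2832 / 9.2340e-07
= 6.8044e+06 /m

6.8044e+06


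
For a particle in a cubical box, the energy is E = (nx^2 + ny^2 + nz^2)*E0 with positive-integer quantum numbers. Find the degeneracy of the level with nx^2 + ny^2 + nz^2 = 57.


Enumerate all (nx, ny, nz) with nx^2 + ny^2 + nz^2 = 57:
(2,2,7)
(2,7,2)
(4,4,5)
(4,5,4)
(5,4,4)
(7,2,2)
Total degeneracy = 6

6


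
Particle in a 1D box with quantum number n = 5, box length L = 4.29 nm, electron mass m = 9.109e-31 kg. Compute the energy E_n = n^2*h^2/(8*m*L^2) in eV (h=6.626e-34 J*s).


E = n^2 * h^2 / (8 * m * L^2)
= 5^2 * (6.626e-34)^2 / (8 * 9.109e-31 * (4.29e-9)^2)
= 25 * 4.3904e-67 / (8 * 9.109e-31 * 1.8404e-17)
= 8.1840e-20 J
= 0.5109 eV

0.5109


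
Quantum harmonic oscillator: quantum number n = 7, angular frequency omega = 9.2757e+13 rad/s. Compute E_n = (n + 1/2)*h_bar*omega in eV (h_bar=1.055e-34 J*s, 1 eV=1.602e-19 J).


E = (n + 1/2) * h_bar * omega
= (7 + 0.5) * 1.055e-34 * 9.2757e+13
= 7.5 * 9.7859e-21
= 7.3394e-20 J
= 0.4581 eV

0.4581


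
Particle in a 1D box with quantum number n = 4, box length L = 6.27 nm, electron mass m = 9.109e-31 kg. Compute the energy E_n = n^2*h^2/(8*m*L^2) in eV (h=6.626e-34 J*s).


E = n^2 * h^2 / (8 * m * L^2)
= 4^2 * (6.626e-34)^2 / (8 * 9.109e-31 * (6.27e-9)^2)
= 16 * 4.3904e-67 / (8 * 9.109e-31 * 3.9313e-17)
= 2.4520e-20 J
= 0.1531 eV

0.1531


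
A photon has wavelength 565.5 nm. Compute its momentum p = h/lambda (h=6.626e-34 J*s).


p = h / lambda
= 6.626e-34 / (565.5e-9)
= 6.626e-34 / 5.6550e-07
= 1.1717e-27 kg*m/s

1.1717e-27


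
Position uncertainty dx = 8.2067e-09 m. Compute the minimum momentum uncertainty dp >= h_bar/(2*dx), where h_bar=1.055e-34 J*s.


dp = h_bar / (2 * dx)
= 1.055e-34 / (2 * 8.2067e-09)
= 1.055e-34 / 1.6413e-08
= 6.4277e-27 kg*m/s

6.4277e-27


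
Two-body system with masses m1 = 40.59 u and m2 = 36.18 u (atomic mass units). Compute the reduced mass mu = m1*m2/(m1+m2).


mu = m1 * m2 / (m1 + m2)
= 40.59 * 36.18 / (40.59 + 36.18)
= 1468.5462 / 76.77
= 19.1292 u

19.1292


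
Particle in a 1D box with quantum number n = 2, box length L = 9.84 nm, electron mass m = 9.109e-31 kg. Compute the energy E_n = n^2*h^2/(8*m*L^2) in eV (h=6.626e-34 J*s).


E = n^2 * h^2 / (8 * m * L^2)
= 2^2 * (6.626e-34)^2 / (8 * 9.109e-31 * (9.84e-9)^2)
= 4 * 4.3904e-67 / (8 * 9.109e-31 * 9.6826e-17)
= 2.4889e-21 J
= 0.0155 eV

0.0155


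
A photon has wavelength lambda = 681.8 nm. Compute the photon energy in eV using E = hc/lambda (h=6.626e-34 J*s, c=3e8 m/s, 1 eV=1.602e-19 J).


E = hc / lambda
= (6.626e-34)(3e8) / (681.8e-9)
= 1.9878e-25 / 6.8180e-07
= 2.9155e-19 J
Converting to eV: 2.9155e-19 / 1.602e-19
= 1.8199 eV

1.8199


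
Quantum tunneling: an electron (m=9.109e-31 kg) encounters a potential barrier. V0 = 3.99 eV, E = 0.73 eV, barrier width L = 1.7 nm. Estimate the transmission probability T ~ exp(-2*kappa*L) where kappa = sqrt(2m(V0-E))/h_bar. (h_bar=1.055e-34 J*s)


V0 - E = 3.26 eV = 5.2225e-19 J
kappa = sqrt(2 * m * (V0-E)) / h_bar
= sqrt(2 * 9.109e-31 * 5.2225e-19) / 1.055e-34
= 9.2457e+09 /m
2*kappa*L = 2 * 9.2457e+09 * 1.7e-9
= 31.4352
T = exp(-31.4352) = 2.227646e-14

2.227646e-14


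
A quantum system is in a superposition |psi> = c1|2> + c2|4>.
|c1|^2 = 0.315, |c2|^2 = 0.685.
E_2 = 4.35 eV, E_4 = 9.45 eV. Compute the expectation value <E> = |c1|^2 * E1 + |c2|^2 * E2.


<E> = |c1|^2 * E1 + |c2|^2 * E2
= 0.315 * 4.35 + 0.685 * 9.45
= 1.3702 + 6.4733
= 7.8435 eV

7.8435


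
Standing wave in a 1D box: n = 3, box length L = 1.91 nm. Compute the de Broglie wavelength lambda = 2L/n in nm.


lambda = 2L / n
= 2 * 1.91 / 3
= 3.82 / 3
= 1.2733 nm

1.2733


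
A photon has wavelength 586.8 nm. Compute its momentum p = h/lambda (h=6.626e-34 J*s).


p = h / lambda
= 6.626e-34 / (586.8e-9)
= 6.626e-34 / 5.8680e-07
= 1.1292e-27 kg*m/s

1.1292e-27


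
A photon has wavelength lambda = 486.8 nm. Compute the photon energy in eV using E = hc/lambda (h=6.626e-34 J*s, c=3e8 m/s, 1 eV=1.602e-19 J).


E = hc / lambda
= (6.626e-34)(3e8) / (486.8e-9)
= 1.9878e-25 / 4.8680e-07
= 4.0834e-19 J
Converting to eV: 4.0834e-19 / 1.602e-19
= 2.5489 eV

2.5489


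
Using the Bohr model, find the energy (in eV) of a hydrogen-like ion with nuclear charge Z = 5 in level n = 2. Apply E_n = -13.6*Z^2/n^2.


E_n = -13.6 * Z^2 / n^2
= -13.6 * 5^2 / 2^2
= -13.6 * 25 / 4
= -85.0 eV

-85.0


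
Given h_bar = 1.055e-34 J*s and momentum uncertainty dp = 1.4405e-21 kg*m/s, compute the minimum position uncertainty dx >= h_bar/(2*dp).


dx = h_bar / (2 * dp)
= 1.055e-34 / (2 * 1.4405e-21)
= 1.055e-34 / 2.8810e-21
= 3.6619e-14 m

3.6619e-14


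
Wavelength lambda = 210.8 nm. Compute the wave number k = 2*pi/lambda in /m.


k = 2 * pi / lambda
= 6.2832 / (210.8e-9)
= 6.2832 / 2.1080e-07
= 2.9806e+07 /m

2.9806e+07


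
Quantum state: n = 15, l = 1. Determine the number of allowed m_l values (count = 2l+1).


m_l ranges from -l to +l in integer steps
So m_l goes from -1 to +1
Count = 2l + 1 = 2*1 + 1
= 3

3


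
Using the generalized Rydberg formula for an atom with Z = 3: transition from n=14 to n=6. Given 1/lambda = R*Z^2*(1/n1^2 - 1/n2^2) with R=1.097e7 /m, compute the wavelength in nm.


1/lambda = R * Z^2 * (1/n1^2 - 1/n2^2)
= 1.097e7 * 3^2 * (1/6^2 - 1/14^2)
= 1.097e7 * 9 * (0.027778 - 0.005102)
= 2.2388e+06 /m
lambda = 1 / 2.2388e+06
= 446.6727 nm

446.6727


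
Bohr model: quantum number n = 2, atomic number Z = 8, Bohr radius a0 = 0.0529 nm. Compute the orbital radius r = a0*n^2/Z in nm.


r = a0 * n^2 / Z
= 0.0529 * 2^2 / 8
= 0.0529 * 4 / 8
= 0.0265 nm

0.0265


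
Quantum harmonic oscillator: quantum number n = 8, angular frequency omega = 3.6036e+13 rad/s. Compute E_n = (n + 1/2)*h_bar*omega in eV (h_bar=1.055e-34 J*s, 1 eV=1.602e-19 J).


E = (n + 1/2) * h_bar * omega
= (8 + 0.5) * 1.055e-34 * 3.6036e+13
= 8.5 * 3.8018e-21
= 3.2315e-20 J
= 0.2017 eV

0.2017


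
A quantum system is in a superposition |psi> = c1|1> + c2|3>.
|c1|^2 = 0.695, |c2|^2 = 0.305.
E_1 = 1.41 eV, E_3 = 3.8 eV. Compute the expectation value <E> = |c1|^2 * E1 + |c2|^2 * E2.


<E> = |c1|^2 * E1 + |c2|^2 * E2
= 0.695 * 1.41 + 0.305 * 3.8
= 0.9799 + 1.159
= 2.1389 eV

2.1389


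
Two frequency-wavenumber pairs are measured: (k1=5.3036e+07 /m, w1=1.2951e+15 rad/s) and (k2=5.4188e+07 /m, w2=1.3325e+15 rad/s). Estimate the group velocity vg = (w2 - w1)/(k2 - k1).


vg = (w2 - w1) / (k2 - k1)
= (1.3325e+15 - 1.2951e+15) / (5.4188e+07 - 5.3036e+07)
= 3.7400e+13 / 1.1520e+06
= 3.2465e+07 m/s

3.2465e+07


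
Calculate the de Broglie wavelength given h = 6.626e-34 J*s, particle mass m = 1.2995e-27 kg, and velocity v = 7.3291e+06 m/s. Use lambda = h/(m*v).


lambda = h / (m * v)
= 6.626e-34 / (1.2995e-27 * 7.3291e+06)
= 6.626e-34 / 9.5242e-21
= 6.9570e-14 m

6.9570e-14


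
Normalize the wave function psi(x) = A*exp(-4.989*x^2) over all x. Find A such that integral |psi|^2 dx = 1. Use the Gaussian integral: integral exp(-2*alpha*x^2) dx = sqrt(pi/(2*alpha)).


integral |psi|^2 dx = A^2 * sqrt(pi/(2*alpha)) = 1
A^2 = sqrt(2*alpha/pi)
= sqrt(2 * 4.989 / pi)
= 1.78216
A = sqrt(1.78216)
= 1.335

1.335


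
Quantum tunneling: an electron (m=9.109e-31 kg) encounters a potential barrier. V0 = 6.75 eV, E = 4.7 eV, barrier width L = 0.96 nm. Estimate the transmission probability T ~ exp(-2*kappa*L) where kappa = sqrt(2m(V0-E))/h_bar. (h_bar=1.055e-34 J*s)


V0 - E = 2.05 eV = 3.2841e-19 J
kappa = sqrt(2 * m * (V0-E)) / h_bar
= sqrt(2 * 9.109e-31 * 3.2841e-19) / 1.055e-34
= 7.3317e+09 /m
2*kappa*L = 2 * 7.3317e+09 * 0.96e-9
= 14.0769
T = exp(-14.0769) = 7.699740e-07

7.699740e-07


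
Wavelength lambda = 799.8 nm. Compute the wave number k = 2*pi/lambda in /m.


k = 2 * pi / lambda
= 6.2832 / (799.8e-9)
= 6.2832 / 7.9980e-07
= 7.8559e+06 /m

7.8559e+06


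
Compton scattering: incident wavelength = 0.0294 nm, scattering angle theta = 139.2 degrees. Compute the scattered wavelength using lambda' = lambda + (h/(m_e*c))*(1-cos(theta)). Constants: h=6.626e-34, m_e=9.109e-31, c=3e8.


Compton wavelength: h/(m_e*c) = 2.4247e-12 m
d_lambda = 2.4247e-12 * (1 - cos(139.2 deg))
= 2.4247e-12 * 1.756995
= 4.2602e-12 m = 0.00426 nm
lambda' = 0.0294 + 0.00426
= 0.03366 nm

0.03366


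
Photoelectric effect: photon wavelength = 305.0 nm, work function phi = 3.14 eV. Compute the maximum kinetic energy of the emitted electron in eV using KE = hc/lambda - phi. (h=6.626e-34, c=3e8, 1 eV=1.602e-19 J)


E_photon = hc / lambda
= (6.626e-34)(3e8) / (305.0e-9)
= 6.5174e-19 J
= 4.0683 eV
KE = E_photon - phi
= 4.0683 - 3.14
= 0.9283 eV

0.9283


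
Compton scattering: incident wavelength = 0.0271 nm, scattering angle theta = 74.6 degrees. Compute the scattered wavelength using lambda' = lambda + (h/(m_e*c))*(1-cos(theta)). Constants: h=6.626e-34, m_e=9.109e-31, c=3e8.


Compton wavelength: h/(m_e*c) = 2.4247e-12 m
d_lambda = 2.4247e-12 * (1 - cos(74.6 deg))
= 2.4247e-12 * 0.734444
= 1.7808e-12 m = 0.001781 nm
lambda' = 0.0271 + 0.001781
= 0.028881 nm

0.028881


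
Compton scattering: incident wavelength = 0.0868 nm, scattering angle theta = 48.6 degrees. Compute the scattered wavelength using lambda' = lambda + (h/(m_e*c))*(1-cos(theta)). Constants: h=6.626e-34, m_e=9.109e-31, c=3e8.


Compton wavelength: h/(m_e*c) = 2.4247e-12 m
d_lambda = 2.4247e-12 * (1 - cos(48.6 deg))
= 2.4247e-12 * 0.338688
= 8.2122e-13 m = 0.000821 nm
lambda' = 0.0868 + 0.000821
= 0.087621 nm

0.087621


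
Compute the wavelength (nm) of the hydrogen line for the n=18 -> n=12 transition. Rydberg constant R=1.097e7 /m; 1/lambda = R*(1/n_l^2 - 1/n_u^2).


1/lambda = R * (1/n_l^2 - 1/n_u^2)
= 1.097e7 * (1/12^2 - 1/18^2)
= 1.097e7 * (0.006944 - 0.003086)
= 1.097e7 * 0.003858
= 4.2323e+04 /m
lambda = 1 / 4.2323e+04 = 23628.0766 nm

23628.0766


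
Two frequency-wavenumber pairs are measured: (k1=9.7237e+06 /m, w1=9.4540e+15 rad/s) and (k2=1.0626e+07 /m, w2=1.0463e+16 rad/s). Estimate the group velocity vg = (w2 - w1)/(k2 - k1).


vg = (w2 - w1) / (k2 - k1)
= (1.0463e+16 - 9.4540e+15) / (1.0626e+07 - 9.7237e+06)
= 1.0090e+15 / 9.0230e+05
= 1.1183e+09 m/s

1.1183e+09


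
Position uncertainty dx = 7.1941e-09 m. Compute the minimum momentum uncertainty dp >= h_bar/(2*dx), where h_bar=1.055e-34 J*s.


dp = h_bar / (2 * dx)
= 1.055e-34 / (2 * 7.1941e-09)
= 1.055e-34 / 1.4388e-08
= 7.3324e-27 kg*m/s

7.3324e-27


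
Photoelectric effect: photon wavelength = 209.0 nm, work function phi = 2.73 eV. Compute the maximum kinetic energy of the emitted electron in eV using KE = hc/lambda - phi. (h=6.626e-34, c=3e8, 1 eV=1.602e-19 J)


E_photon = hc / lambda
= (6.626e-34)(3e8) / (209.0e-9)
= 9.5110e-19 J
= 5.937 eV
KE = E_photon - phi
= 5.937 - 2.73
= 3.207 eV

3.207


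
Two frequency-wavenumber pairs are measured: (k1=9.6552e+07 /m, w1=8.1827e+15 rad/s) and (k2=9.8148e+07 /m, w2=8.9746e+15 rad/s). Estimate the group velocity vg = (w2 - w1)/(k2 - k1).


vg = (w2 - w1) / (k2 - k1)
= (8.9746e+15 - 8.1827e+15) / (9.8148e+07 - 9.6552e+07)
= 7.9190e+14 / 1.5960e+06
= 4.9618e+08 m/s

4.9618e+08


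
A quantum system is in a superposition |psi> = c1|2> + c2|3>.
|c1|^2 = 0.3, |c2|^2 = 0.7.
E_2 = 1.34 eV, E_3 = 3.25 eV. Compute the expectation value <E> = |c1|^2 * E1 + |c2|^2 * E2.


<E> = |c1|^2 * E1 + |c2|^2 * E2
= 0.3 * 1.34 + 0.7 * 3.25
= 0.402 + 2.275
= 2.677 eV

2.677


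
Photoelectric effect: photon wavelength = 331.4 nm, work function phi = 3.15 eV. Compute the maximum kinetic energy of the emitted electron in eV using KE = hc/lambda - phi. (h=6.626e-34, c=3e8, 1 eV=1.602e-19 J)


E_photon = hc / lambda
= (6.626e-34)(3e8) / (331.4e-9)
= 5.9982e-19 J
= 3.7442 eV
KE = E_photon - phi
= 3.7442 - 3.15
= 0.5942 eV

0.5942


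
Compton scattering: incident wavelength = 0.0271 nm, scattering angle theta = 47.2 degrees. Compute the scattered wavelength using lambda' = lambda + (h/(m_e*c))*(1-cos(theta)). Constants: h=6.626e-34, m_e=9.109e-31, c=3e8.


Compton wavelength: h/(m_e*c) = 2.4247e-12 m
d_lambda = 2.4247e-12 * (1 - cos(47.2 deg))
= 2.4247e-12 * 0.320559
= 7.7726e-13 m = 0.000777 nm
lambda' = 0.0271 + 0.000777
= 0.027877 nm

0.027877


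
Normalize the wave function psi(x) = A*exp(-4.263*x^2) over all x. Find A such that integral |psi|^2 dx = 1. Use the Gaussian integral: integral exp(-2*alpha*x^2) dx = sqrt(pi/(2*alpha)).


integral |psi|^2 dx = A^2 * sqrt(pi/(2*alpha)) = 1
A^2 = sqrt(2*alpha/pi)
= sqrt(2 * 4.263 / pi)
= 1.647395
A = sqrt(1.647395)
= 1.2835

1.2835


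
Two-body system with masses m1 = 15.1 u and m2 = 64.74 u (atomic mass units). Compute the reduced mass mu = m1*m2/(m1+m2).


mu = m1 * m2 / (m1 + m2)
= 15.1 * 64.74 / (15.1 + 64.74)
= 977.574 / 79.84
= 12.2442 u

12.2442


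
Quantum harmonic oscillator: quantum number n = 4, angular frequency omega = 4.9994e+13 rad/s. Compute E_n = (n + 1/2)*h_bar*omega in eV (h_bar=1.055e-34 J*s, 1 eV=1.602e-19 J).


E = (n + 1/2) * h_bar * omega
= (4 + 0.5) * 1.055e-34 * 4.9994e+13
= 4.5 * 5.2744e-21
= 2.3735e-20 J
= 0.1482 eV

0.1482


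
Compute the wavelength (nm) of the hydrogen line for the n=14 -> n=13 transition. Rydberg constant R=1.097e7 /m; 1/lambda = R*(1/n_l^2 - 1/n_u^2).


1/lambda = R * (1/n_l^2 - 1/n_u^2)
= 1.097e7 * (1/13^2 - 1/14^2)
= 1.097e7 * (0.005917 - 0.005102)
= 1.097e7 * 0.000815
= 8.9419e+03 /m
lambda = 1 / 8.9419e+03 = 111833.6203 nm

111833.6203


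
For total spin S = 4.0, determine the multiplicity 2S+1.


Spin multiplicity = 2S + 1
= 2 * 4.0 + 1
= 8.0 + 1
= 9

9


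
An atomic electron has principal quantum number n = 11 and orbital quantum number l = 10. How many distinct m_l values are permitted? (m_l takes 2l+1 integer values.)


m_l ranges from -l to +l in integer steps
So m_l goes from -10 to +10
Count = 2l + 1 = 2*10 + 1
= 21

21


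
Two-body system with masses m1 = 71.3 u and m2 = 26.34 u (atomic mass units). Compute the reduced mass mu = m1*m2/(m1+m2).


mu = m1 * m2 / (m1 + m2)
= 71.3 * 26.34 / (71.3 + 26.34)
= 1878.042 / 97.64
= 19.2344 u

19.2344


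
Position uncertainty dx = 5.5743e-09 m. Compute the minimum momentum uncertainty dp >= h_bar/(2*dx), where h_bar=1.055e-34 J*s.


dp = h_bar / (2 * dx)
= 1.055e-34 / (2 * 5.5743e-09)
= 1.055e-34 / 1.1149e-08
= 9.4631e-27 kg*m/s

9.4631e-27


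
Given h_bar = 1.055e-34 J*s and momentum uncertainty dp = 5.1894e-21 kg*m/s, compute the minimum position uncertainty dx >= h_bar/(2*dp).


dx = h_bar / (2 * dp)
= 1.055e-34 / (2 * 5.1894e-21)
= 1.055e-34 / 1.0379e-20
= 1.0165e-14 m

1.0165e-14


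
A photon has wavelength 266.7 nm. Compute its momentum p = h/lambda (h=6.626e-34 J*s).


p = h / lambda
= 6.626e-34 / (266.7e-9)
= 6.626e-34 / 2.6670e-07
= 2.4844e-27 kg*m/s

2.4844e-27


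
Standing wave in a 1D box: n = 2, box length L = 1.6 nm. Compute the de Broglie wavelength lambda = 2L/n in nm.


lambda = 2L / n
= 2 * 1.6 / 2
= 3.2 / 2
= 1.6 nm

1.6


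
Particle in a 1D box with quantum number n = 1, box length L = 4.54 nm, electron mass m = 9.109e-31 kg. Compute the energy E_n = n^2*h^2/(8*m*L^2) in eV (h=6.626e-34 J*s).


E = n^2 * h^2 / (8 * m * L^2)
= 1^2 * (6.626e-34)^2 / (8 * 9.109e-31 * (4.54e-9)^2)
= 1 * 4.3904e-67 / (8 * 9.109e-31 * 2.0612e-17)
= 2.9230e-21 J
= 0.0182 eV

0.0182


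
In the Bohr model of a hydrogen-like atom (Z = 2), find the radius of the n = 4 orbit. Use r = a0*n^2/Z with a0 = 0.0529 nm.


r = a0 * n^2 / Z
= 0.0529 * 4^2 / 2
= 0.0529 * 16 / 2
= 0.4232 nm

0.4232


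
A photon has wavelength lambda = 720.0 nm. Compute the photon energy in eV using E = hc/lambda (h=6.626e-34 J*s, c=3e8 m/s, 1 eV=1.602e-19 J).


E = hc / lambda
= (6.626e-34)(3e8) / (720.0e-9)
= 1.9878e-25 / 7.2000e-07
= 2.7608e-19 J
Converting to eV: 2.7608e-19 / 1.602e-19
= 1.7234 eV

1.7234


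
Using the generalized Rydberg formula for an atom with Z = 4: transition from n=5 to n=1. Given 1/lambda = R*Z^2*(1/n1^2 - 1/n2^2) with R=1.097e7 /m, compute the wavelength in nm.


1/lambda = R * Z^2 * (1/n1^2 - 1/n2^2)
= 1.097e7 * 4^2 * (1/1^2 - 1/5^2)
= 1.097e7 * 16 * (1.0 - 0.04)
= 1.6850e+08 /m
lambda = 1 / 1.6850e+08
= 5.9347 nm

5.9347


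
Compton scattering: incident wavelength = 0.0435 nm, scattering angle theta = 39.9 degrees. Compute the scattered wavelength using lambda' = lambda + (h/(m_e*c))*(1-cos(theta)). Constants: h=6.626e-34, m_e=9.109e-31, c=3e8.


Compton wavelength: h/(m_e*c) = 2.4247e-12 m
d_lambda = 2.4247e-12 * (1 - cos(39.9 deg))
= 2.4247e-12 * 0.232835
= 5.6456e-13 m = 0.000565 nm
lambda' = 0.0435 + 0.000565
= 0.044065 nm

0.044065


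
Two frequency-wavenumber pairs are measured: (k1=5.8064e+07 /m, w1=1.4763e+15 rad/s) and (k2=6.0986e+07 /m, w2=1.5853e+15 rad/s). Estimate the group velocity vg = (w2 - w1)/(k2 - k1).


vg = (w2 - w1) / (k2 - k1)
= (1.5853e+15 - 1.4763e+15) / (6.0986e+07 - 5.8064e+07)
= 1.0900e+14 / 2.9220e+06
= 3.7303e+07 m/s

3.7303e+07


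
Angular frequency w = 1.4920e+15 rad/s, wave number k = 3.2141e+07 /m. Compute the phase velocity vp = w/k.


vp = w / k
= 1.4920e+15 / 3.2141e+07
= 4.6420e+07 m/s

4.6420e+07


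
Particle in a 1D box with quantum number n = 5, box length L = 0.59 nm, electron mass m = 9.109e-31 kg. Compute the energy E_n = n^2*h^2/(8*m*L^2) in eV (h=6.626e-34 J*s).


E = n^2 * h^2 / (8 * m * L^2)
= 5^2 * (6.626e-34)^2 / (8 * 9.109e-31 * (0.59e-9)^2)
= 25 * 4.3904e-67 / (8 * 9.109e-31 * 3.4810e-19)
= 4.3269e-18 J
= 27.0094 eV

27.0094


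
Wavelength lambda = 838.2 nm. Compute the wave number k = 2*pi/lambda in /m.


k = 2 * pi / lambda
= 6.2832 / (838.2e-9)
= 6.2832 / 8.3820e-07
= 7.4960e+06 /m

7.4960e+06


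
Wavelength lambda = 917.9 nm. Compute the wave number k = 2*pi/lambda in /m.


k = 2 * pi / lambda
= 6.2832 / (917.9e-9)
= 6.2832 / 9.1790e-07
= 6.8452e+06 /m

6.8452e+06


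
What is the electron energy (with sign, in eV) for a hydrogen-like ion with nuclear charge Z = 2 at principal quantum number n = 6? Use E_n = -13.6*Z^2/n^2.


E_n = -13.6 * Z^2 / n^2
= -13.6 * 2^2 / 6^2
= -13.6 * 4 / 36
= -1.5111 eV

-1.5111


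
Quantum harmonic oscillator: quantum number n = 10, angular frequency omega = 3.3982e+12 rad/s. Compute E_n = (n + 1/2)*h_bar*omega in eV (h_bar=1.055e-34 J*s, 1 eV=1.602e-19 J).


E = (n + 1/2) * h_bar * omega
= (10 + 0.5) * 1.055e-34 * 3.3982e+12
= 10.5 * 3.5851e-22
= 3.7644e-21 J
= 0.0235 eV

0.0235


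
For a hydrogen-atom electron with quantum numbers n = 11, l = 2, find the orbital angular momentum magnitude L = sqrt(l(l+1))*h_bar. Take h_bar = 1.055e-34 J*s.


L = sqrt(l*(l+1)) * h_bar
= sqrt(2 * 3) * 1.055e-34
= sqrt(6) * 1.055e-34
= 2.4495 * 1.055e-34
= 2.5842e-34 J*s

2.5842e-34


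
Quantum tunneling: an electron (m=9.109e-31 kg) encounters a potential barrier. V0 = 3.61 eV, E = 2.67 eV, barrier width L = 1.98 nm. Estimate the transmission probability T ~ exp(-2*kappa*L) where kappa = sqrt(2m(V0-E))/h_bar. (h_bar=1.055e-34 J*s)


V0 - E = 0.94 eV = 1.5059e-19 J
kappa = sqrt(2 * m * (V0-E)) / h_bar
= sqrt(2 * 9.109e-31 * 1.5059e-19) / 1.055e-34
= 4.9647e+09 /m
2*kappa*L = 2 * 4.9647e+09 * 1.98e-9
= 19.6602
T = exp(-19.6602) = 2.895191e-09

2.895191e-09


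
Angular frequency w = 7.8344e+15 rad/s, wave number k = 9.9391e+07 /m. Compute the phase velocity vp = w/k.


vp = w / k
= 7.8344e+15 / 9.9391e+07
= 7.8824e+07 m/s

7.8824e+07


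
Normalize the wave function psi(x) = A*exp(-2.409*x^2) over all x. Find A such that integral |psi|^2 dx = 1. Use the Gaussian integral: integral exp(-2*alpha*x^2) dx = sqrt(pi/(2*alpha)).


integral |psi|^2 dx = A^2 * sqrt(pi/(2*alpha)) = 1
A^2 = sqrt(2*alpha/pi)
= sqrt(2 * 2.409 / pi)
= 1.238393
A = sqrt(1.238393)
= 1.1128

1.1128


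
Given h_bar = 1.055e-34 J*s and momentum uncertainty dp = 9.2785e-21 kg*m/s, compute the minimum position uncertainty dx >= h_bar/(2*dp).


dx = h_bar / (2 * dp)
= 1.055e-34 / (2 * 9.2785e-21)
= 1.055e-34 / 1.8557e-20
= 5.6852e-15 m

5.6852e-15


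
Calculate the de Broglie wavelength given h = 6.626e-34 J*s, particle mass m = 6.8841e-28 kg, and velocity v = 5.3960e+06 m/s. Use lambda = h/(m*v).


lambda = h / (m * v)
= 6.626e-34 / (6.8841e-28 * 5.3960e+06)
= 6.626e-34 / 3.7147e-21
= 1.7837e-13 m

1.7837e-13


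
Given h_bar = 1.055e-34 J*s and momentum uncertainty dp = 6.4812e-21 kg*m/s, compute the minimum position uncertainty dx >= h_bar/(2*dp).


dx = h_bar / (2 * dp)
= 1.055e-34 / (2 * 6.4812e-21)
= 1.055e-34 / 1.2962e-20
= 8.1389e-15 m

8.1389e-15


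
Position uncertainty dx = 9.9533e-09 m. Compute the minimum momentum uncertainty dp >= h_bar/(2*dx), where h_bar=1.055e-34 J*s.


dp = h_bar / (2 * dx)
= 1.055e-34 / (2 * 9.9533e-09)
= 1.055e-34 / 1.9907e-08
= 5.2997e-27 kg*m/s

5.2997e-27


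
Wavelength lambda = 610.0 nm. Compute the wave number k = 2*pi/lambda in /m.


k = 2 * pi / lambda
= 6.2832 / (610.0e-9)
= 6.2832 / 6.1000e-07
= 1.0300e+07 /m

1.0300e+07


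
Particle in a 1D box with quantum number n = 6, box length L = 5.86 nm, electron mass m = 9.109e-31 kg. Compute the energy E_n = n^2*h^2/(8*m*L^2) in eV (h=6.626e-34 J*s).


E = n^2 * h^2 / (8 * m * L^2)
= 6^2 * (6.626e-34)^2 / (8 * 9.109e-31 * (5.86e-9)^2)
= 36 * 4.3904e-67 / (8 * 9.109e-31 * 3.4340e-17)
= 6.3161e-20 J
= 0.3943 eV

0.3943


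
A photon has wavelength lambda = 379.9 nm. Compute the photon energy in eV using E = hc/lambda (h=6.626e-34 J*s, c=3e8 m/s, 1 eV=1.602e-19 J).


E = hc / lambda
= (6.626e-34)(3e8) / (379.9e-9)
= 1.9878e-25 / 3.7990e-07
= 5.2324e-19 J
Converting to eV: 5.2324e-19 / 1.602e-19
= 3.2662 eV

3.2662


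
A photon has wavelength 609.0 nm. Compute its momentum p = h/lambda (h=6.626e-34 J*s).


p = h / lambda
= 6.626e-34 / (609.0e-9)
= 6.626e-34 / 6.0900e-07
= 1.0880e-27 kg*m/s

1.0880e-27


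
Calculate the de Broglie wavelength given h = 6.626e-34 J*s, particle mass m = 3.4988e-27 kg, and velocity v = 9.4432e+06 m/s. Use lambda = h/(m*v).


lambda = h / (m * v)
= 6.626e-34 / (3.4988e-27 * 9.4432e+06)
= 6.626e-34 / 3.3040e-20
= 2.0055e-14 m

2.0055e-14


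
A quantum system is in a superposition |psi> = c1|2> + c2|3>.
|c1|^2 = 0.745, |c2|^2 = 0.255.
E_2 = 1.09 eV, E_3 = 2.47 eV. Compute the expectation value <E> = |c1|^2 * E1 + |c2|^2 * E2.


<E> = |c1|^2 * E1 + |c2|^2 * E2
= 0.745 * 1.09 + 0.255 * 2.47
= 0.8121 + 0.6299
= 1.4419 eV

1.4419


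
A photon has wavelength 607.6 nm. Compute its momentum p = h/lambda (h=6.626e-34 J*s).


p = h / lambda
= 6.626e-34 / (607.6e-9)
= 6.626e-34 / 6.0760e-07
= 1.0905e-27 kg*m/s

1.0905e-27


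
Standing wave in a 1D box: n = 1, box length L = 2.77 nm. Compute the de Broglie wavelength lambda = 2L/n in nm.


lambda = 2L / n
= 2 * 2.77 / 1
= 5.54 / 1
= 5.54 nm

5.54


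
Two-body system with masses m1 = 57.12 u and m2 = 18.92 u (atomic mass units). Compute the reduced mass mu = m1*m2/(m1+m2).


mu = m1 * m2 / (m1 + m2)
= 57.12 * 18.92 / (57.12 + 18.92)
= 1080.7104 / 76.04
= 14.2124 u

14.2124


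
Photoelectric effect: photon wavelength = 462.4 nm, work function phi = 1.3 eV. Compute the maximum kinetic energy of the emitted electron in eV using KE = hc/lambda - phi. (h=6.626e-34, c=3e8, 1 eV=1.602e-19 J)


E_photon = hc / lambda
= (6.626e-34)(3e8) / (462.4e-9)
= 4.2989e-19 J
= 2.6834 eV
KE = E_photon - phi
= 2.6834 - 1.3
= 1.3834 eV

1.3834


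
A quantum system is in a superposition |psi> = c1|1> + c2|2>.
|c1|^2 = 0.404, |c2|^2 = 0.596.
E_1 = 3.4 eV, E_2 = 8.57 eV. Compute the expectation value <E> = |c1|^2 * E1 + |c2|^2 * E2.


<E> = |c1|^2 * E1 + |c2|^2 * E2
= 0.404 * 3.4 + 0.596 * 8.57
= 1.3736 + 5.1077
= 6.4813 eV

6.4813


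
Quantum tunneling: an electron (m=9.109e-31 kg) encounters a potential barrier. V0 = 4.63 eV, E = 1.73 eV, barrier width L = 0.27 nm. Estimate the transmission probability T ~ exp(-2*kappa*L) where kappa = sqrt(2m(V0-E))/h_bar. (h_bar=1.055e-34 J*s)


V0 - E = 2.9 eV = 4.6458e-19 J
kappa = sqrt(2 * m * (V0-E)) / h_bar
= sqrt(2 * 9.109e-31 * 4.6458e-19) / 1.055e-34
= 8.7202e+09 /m
2*kappa*L = 2 * 8.7202e+09 * 0.27e-9
= 4.7089
T = exp(-4.7089) = 9.014450e-03

9.014450e-03


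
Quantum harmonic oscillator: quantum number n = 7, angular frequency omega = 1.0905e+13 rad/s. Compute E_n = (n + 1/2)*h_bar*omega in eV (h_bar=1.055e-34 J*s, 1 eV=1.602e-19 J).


E = (n + 1/2) * h_bar * omega
= (7 + 0.5) * 1.055e-34 * 1.0905e+13
= 7.5 * 1.1505e-21
= 8.6286e-21 J
= 0.0539 eV

0.0539


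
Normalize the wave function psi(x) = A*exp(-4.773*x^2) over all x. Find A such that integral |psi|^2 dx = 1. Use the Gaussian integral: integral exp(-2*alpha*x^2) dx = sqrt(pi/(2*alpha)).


integral |psi|^2 dx = A^2 * sqrt(pi/(2*alpha)) = 1
A^2 = sqrt(2*alpha/pi)
= sqrt(2 * 4.773 / pi)
= 1.743154
A = sqrt(1.743154)
= 1.3203

1.3203


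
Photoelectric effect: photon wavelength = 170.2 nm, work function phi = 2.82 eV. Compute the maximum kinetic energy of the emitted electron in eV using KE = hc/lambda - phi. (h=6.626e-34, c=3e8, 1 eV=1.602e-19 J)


E_photon = hc / lambda
= (6.626e-34)(3e8) / (170.2e-9)
= 1.1679e-18 J
= 7.2904 eV
KE = E_photon - phi
= 7.2904 - 2.82
= 4.4704 eV

4.4704


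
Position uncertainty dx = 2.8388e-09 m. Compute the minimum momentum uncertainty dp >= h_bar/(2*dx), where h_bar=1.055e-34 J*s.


dp = h_bar / (2 * dx)
= 1.055e-34 / (2 * 2.8388e-09)
= 1.055e-34 / 5.6776e-09
= 1.8582e-26 kg*m/s

1.8582e-26


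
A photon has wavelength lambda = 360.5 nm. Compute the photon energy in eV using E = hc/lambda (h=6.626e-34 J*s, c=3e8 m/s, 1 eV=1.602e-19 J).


E = hc / lambda
= (6.626e-34)(3e8) / (360.5e-9)
= 1.9878e-25 / 3.6050e-07
= 5.5140e-19 J
Converting to eV: 5.5140e-19 / 1.602e-19
= 3.442 eV

3.442


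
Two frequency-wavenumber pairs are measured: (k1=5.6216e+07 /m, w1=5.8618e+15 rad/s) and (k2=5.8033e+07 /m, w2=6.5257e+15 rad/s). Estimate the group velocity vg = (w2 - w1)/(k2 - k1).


vg = (w2 - w1) / (k2 - k1)
= (6.5257e+15 - 5.8618e+15) / (5.8033e+07 - 5.6216e+07)
= 6.6390e+14 / 1.8170e+06
= 3.6538e+08 m/s

3.6538e+08


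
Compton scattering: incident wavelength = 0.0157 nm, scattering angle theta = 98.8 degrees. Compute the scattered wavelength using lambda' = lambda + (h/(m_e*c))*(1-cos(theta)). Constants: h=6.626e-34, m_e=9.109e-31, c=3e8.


Compton wavelength: h/(m_e*c) = 2.4247e-12 m
d_lambda = 2.4247e-12 * (1 - cos(98.8 deg))
= 2.4247e-12 * 1.152986
= 2.7957e-12 m = 0.002796 nm
lambda' = 0.0157 + 0.002796
= 0.018496 nm

0.018496


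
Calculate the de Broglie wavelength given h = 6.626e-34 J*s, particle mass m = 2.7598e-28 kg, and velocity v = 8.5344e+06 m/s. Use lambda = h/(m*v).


lambda = h / (m * v)
= 6.626e-34 / (2.7598e-28 * 8.5344e+06)
= 6.626e-34 / 2.3553e-21
= 2.8132e-13 m

2.8132e-13


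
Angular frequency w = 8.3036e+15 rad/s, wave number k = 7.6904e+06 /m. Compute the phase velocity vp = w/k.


vp = w / k
= 8.3036e+15 / 7.6904e+06
= 1.0797e+09 m/s

1.0797e+09


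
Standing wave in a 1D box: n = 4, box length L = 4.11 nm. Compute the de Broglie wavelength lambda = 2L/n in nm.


lambda = 2L / n
= 2 * 4.11 / 4
= 8.22 / 4
= 2.055 nm

2.055


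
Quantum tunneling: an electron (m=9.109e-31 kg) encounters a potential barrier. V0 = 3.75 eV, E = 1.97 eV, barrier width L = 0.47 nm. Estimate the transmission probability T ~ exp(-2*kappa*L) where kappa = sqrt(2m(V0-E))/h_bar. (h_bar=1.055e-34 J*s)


V0 - E = 1.78 eV = 2.8516e-19 J
kappa = sqrt(2 * m * (V0-E)) / h_bar
= sqrt(2 * 9.109e-31 * 2.8516e-19) / 1.055e-34
= 6.8319e+09 /m
2*kappa*L = 2 * 6.8319e+09 * 0.47e-9
= 6.422
T = exp(-6.422) = 1.625482e-03

1.625482e-03


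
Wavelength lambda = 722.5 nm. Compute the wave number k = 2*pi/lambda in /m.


k = 2 * pi / lambda
= 6.2832 / (722.5e-9)
= 6.2832 / 7.2250e-07
= 8.6965e+06 /m

8.6965e+06


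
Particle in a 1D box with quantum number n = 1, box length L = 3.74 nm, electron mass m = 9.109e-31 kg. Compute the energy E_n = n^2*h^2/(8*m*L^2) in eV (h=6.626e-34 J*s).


E = n^2 * h^2 / (8 * m * L^2)
= 1^2 * (6.626e-34)^2 / (8 * 9.109e-31 * (3.74e-9)^2)
= 1 * 4.3904e-67 / (8 * 9.109e-31 * 1.3988e-17)
= 4.3072e-21 J
= 0.0269 eV

0.0269


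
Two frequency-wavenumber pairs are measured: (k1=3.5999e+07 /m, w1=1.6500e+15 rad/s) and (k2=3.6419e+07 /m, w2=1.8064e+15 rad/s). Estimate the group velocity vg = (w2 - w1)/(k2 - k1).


vg = (w2 - w1) / (k2 - k1)
= (1.8064e+15 - 1.6500e+15) / (3.6419e+07 - 3.5999e+07)
= 1.5640e+14 / 4.2000e+05
= 3.7238e+08 m/s

3.7238e+08


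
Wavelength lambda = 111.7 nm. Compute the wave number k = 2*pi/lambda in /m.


k = 2 * pi / lambda
= 6.2832 / (111.7e-9)
= 6.2832 / 1.1170e-07
= 5.6251e+07 /m

5.6251e+07


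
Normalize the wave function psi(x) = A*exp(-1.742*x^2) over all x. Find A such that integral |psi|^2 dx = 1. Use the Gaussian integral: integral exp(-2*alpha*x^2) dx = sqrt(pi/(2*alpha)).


integral |psi|^2 dx = A^2 * sqrt(pi/(2*alpha)) = 1
A^2 = sqrt(2*alpha/pi)
= sqrt(2 * 1.742 / pi)
= 1.053087
A = sqrt(1.053087)
= 1.0262

1.0262


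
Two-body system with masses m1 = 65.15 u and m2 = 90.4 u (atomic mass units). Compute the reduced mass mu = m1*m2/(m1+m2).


mu = m1 * m2 / (m1 + m2)
= 65.15 * 90.4 / (65.15 + 90.4)
= 5889.56 / 155.55
= 37.8628 u

37.8628


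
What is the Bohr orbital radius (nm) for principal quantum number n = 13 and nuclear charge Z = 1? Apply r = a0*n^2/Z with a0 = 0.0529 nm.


r = a0 * n^2 / Z
= 0.0529 * 13^2 / 1
= 0.0529 * 169 / 1
= 8.9401 nm

8.9401


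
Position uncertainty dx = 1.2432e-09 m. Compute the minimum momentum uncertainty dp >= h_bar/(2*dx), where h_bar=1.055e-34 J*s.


dp = h_bar / (2 * dx)
= 1.055e-34 / (2 * 1.2432e-09)
= 1.055e-34 / 2.4864e-09
= 4.2431e-26 kg*m/s

4.2431e-26


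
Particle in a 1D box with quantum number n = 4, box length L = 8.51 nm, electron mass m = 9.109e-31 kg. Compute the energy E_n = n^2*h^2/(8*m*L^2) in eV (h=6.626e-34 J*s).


E = n^2 * h^2 / (8 * m * L^2)
= 4^2 * (6.626e-34)^2 / (8 * 9.109e-31 * (8.51e-9)^2)
= 16 * 4.3904e-67 / (8 * 9.109e-31 * 7.2420e-17)
= 1.3311e-20 J
= 0.0831 eV

0.0831


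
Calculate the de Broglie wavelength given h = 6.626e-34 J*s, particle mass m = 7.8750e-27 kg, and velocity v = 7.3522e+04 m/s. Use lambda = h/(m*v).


lambda = h / (m * v)
= 6.626e-34 / (7.8750e-27 * 7.3522e+04)
= 6.626e-34 / 5.7899e-22
= 1.1444e-12 m

1.1444e-12


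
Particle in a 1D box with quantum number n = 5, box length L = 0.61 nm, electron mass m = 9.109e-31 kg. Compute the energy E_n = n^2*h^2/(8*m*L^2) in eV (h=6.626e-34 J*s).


E = n^2 * h^2 / (8 * m * L^2)
= 5^2 * (6.626e-34)^2 / (8 * 9.109e-31 * (0.61e-9)^2)
= 25 * 4.3904e-67 / (8 * 9.109e-31 * 3.7210e-19)
= 4.0478e-18 J
= 25.2674 eV

25.2674


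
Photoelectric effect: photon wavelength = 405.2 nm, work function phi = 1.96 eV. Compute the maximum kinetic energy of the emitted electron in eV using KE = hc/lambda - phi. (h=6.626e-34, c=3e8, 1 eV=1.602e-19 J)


E_photon = hc / lambda
= (6.626e-34)(3e8) / (405.2e-9)
= 4.9057e-19 J
= 3.0623 eV
KE = E_photon - phi
= 3.0623 - 1.96
= 1.1023 eV

1.1023


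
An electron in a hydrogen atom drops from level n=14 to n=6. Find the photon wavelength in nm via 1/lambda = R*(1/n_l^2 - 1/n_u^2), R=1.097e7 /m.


1/lambda = R * (1/n_l^2 - 1/n_u^2)
= 1.097e7 * (1/6^2 - 1/14^2)
= 1.097e7 * (0.027778 - 0.005102)
= 1.097e7 * 0.022676
= 2.4875e+05 /m
lambda = 1 / 2.4875e+05 = 4020.0547 nm

4020.0547


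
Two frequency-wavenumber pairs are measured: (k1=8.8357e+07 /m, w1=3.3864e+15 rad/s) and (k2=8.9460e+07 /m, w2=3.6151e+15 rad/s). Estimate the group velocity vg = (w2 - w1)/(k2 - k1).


vg = (w2 - w1) / (k2 - k1)
= (3.6151e+15 - 3.3864e+15) / (8.9460e+07 - 8.8357e+07)
= 2.2870e+14 / 1.1030e+06
= 2.0734e+08 m/s

2.0734e+08


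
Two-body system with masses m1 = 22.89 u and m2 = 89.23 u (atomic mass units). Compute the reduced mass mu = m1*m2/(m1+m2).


mu = m1 * m2 / (m1 + m2)
= 22.89 * 89.23 / (22.89 + 89.23)
= 2042.4747 / 112.12
= 18.2169 u

18.2169


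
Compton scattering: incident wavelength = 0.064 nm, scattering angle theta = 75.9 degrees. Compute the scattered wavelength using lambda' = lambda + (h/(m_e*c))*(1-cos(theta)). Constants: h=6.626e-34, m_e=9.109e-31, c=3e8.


Compton wavelength: h/(m_e*c) = 2.4247e-12 m
d_lambda = 2.4247e-12 * (1 - cos(75.9 deg))
= 2.4247e-12 * 0.756385
= 1.8340e-12 m = 0.001834 nm
lambda' = 0.064 + 0.001834
= 0.065834 nm

0.065834


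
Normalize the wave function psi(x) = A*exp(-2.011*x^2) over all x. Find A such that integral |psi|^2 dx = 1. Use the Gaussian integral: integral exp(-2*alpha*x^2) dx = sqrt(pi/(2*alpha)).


integral |psi|^2 dx = A^2 * sqrt(pi/(2*alpha)) = 1
A^2 = sqrt(2*alpha/pi)
= sqrt(2 * 2.011 / pi)
= 1.131478
A = sqrt(1.131478)
= 1.0637

1.0637


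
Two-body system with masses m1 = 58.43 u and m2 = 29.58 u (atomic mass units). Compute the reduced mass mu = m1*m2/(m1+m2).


mu = m1 * m2 / (m1 + m2)
= 58.43 * 29.58 / (58.43 + 29.58)
= 1728.3594 / 88.01
= 19.6382 u

19.6382


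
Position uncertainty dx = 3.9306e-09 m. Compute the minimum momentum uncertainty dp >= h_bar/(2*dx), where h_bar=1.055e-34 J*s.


dp = h_bar / (2 * dx)
= 1.055e-34 / (2 * 3.9306e-09)
= 1.055e-34 / 7.8612e-09
= 1.3420e-26 kg*m/s

1.3420e-26


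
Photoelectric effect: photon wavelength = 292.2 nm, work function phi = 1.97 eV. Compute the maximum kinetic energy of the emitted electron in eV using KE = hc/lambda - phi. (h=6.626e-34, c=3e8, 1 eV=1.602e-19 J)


E_photon = hc / lambda
= (6.626e-34)(3e8) / (292.2e-9)
= 6.8029e-19 J
= 4.2465 eV
KE = E_photon - phi
= 4.2465 - 1.97
= 2.2765 eV

2.2765


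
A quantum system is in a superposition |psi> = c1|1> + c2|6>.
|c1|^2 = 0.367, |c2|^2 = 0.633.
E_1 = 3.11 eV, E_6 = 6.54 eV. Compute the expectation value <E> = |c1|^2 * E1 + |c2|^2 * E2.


<E> = |c1|^2 * E1 + |c2|^2 * E2
= 0.367 * 3.11 + 0.633 * 6.54
= 1.1414 + 4.1398
= 5.2812 eV

5.2812


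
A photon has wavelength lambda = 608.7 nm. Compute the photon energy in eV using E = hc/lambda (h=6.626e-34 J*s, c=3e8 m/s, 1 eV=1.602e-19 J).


E = hc / lambda
= (6.626e-34)(3e8) / (608.7e-9)
= 1.9878e-25 / 6.0870e-07
= 3.2656e-19 J
Converting to eV: 3.2656e-19 / 1.602e-19
= 2.0385 eV

2.0385


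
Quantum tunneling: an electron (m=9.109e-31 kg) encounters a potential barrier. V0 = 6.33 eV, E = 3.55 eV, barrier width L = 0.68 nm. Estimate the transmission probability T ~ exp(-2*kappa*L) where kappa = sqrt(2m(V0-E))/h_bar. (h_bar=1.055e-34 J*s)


V0 - E = 2.78 eV = 4.4536e-19 J
kappa = sqrt(2 * m * (V0-E)) / h_bar
= sqrt(2 * 9.109e-31 * 4.4536e-19) / 1.055e-34
= 8.5379e+09 /m
2*kappa*L = 2 * 8.5379e+09 * 0.68e-9
= 11.6116
T = exp(-11.6116) = 9.060767e-06

9.060767e-06


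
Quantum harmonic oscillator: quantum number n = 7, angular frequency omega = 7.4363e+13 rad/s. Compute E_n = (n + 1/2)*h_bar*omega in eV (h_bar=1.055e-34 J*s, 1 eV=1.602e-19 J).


E = (n + 1/2) * h_bar * omega
= (7 + 0.5) * 1.055e-34 * 7.4363e+13
= 7.5 * 7.8453e-21
= 5.8840e-20 J
= 0.3673 eV

0.3673


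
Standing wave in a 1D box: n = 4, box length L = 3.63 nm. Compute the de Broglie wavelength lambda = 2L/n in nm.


lambda = 2L / n
= 2 * 3.63 / 4
= 7.26 / 4
= 1.815 nm

1.815
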